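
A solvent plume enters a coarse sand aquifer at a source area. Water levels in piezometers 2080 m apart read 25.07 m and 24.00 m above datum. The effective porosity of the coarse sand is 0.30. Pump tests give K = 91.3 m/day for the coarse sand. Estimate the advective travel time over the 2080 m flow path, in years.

36.4

Hydraulic gradient i = (25.07 − 24.00) / 2080 = 1.07 / 2080 = 0.0005144.
Darcy flux q = K · i = 91.30 × 0.0005144 = 0.04697 m/day.
Seepage velocity v = q / n_e = 0.04697 / 0.30 = 0.1566 m/day.
Travel time t = L / v = 2080 / 0.1566 = 13286 days = 36.38 years.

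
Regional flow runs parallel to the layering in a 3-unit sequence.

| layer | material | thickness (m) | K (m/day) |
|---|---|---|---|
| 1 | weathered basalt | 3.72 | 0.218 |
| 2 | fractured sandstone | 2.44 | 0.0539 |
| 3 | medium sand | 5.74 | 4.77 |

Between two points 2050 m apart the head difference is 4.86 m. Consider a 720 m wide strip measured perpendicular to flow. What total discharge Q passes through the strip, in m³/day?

Flow is parallel to layering, so each bed carries its own Darcy discharge and the transmissivities add.
Σ(K_i·b_i) = 0.218×3.72 + 0.0539×2.44 + 4.77×5.74 = 28.32 m²/day.
Hydraulic gradient i = Δh / L = 4.86 / 2050 = 0.002371.
Q = Σ(K_i·b_i) · W · i = 28.32 × 720 × 0.002371 = 48.34 m³/day.

48.3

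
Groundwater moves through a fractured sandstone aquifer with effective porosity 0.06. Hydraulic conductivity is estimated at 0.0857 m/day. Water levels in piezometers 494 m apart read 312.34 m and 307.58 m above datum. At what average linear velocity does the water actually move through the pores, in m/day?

Hydraulic gradient i = (312.34 − 307.58) / 494 = 4.76 / 494 = 0.009636.
Darcy flux q = K · i = 0.08570 × 0.009636 = 0.0008258 m/day.
Seepage velocity v = q / n_e = 0.0008258 / 0.06 = 0.01376 m/day.

0.0138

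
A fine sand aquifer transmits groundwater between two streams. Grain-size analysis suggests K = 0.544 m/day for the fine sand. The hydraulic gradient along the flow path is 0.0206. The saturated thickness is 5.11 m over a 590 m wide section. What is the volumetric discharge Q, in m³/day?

33.8

Cross-sectional area A = 590 × 5.11 = 3015 m².
Hydraulic gradient i = 0.0206.
Darcy's law: Q = K · A · i = 0.5440 × 3015 × 0.02060 = 33.79 m³/day.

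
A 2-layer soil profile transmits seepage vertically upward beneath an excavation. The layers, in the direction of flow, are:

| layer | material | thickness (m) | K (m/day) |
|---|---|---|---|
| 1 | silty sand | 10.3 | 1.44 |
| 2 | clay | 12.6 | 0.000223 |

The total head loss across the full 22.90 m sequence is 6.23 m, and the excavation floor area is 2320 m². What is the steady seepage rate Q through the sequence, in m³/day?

0.256

Flow is perpendicular to layering, so the layers act in series and the equivalent K is the thickness-weighted harmonic mean.
Total thickness L = 10.3 + 12.6 = 22.90 m.
Σ(b_i/K_i) = 10.3/1.44 + 12.6/0.000223 = 56509 d.
K_eq = L / Σ(b_i/K_i) = 22.90 / 56509 = 0.0004052 m/day.
Q = K_eq · A · (Δh/L) = 0.0004052 × 2320 × (6.23/22.90) = 0.2558 m³/day.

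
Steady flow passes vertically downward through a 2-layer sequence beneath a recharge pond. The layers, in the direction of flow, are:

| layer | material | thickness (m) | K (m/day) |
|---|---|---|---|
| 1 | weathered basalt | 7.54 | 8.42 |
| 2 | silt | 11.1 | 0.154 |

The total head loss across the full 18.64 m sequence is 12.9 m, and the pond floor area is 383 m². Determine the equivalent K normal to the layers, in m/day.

Flow is perpendicular to layering, so the layers act in series and the equivalent K is the thickness-weighted harmonic mean.
Total thickness L = 7.54 + 11.1 = 18.64 m.
Σ(b_i/K_i) = 7.54/8.42 + 11.1/0.154 = 72.97 d.
K_eq = L / Σ(b_i/K_i) = 18.64 / 72.97 = 0.2554 m/day.

0.255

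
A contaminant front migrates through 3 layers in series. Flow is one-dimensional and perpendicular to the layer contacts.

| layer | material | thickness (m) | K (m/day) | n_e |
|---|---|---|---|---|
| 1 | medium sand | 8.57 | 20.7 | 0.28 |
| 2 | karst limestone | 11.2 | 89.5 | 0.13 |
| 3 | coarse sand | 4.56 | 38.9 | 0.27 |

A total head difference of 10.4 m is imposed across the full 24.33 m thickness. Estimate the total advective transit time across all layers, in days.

0.321

With flow normal to the layers, continuity requires the same specific discharge q through every layer.
Σ(b_i/K_i) = 8.57/20.7 + 11.2/89.5 + 4.56/38.9 = 0.6564 d.
q = Δh / Σ(b_i/K_i) = 10.4 / 0.6564 = 15.84 m/day.
In each layer the seepage velocity is v_i = q/n_i, so the layer transit time is t_i = b_i·n_i / q:
  layer 1 (medium sand): t_1 = 8.57 × 0.28 / 15.84 = 0.1514 d
  layer 2 (karst limestone): t_2 = 11.2 × 0.13 / 15.84 = 0.09189 d
  layer 3 (coarse sand): t_3 = 4.56 × 0.27 / 15.84 = 0.07770 d
Total t = Σ t_i = 0.3210 days.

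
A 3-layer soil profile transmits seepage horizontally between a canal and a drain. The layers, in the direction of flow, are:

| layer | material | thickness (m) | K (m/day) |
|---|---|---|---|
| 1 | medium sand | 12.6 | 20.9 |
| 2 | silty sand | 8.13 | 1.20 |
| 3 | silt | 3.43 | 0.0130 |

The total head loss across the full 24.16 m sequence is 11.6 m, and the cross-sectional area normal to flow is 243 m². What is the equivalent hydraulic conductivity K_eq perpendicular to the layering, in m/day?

Flow is perpendicular to layering, so the layers act in series and the equivalent K is the thickness-weighted harmonic mean.
Total thickness L = 12.6 + 8.13 + 3.43 = 24.16 m.
Σ(b_i/K_i) = 12.6/20.9 + 8.13/1.20 + 3.43/0.0130 = 271.2 d.
K_eq = L / Σ(b_i/K_i) = 24.16 / 271.2 = 0.08908 m/day.

0.0891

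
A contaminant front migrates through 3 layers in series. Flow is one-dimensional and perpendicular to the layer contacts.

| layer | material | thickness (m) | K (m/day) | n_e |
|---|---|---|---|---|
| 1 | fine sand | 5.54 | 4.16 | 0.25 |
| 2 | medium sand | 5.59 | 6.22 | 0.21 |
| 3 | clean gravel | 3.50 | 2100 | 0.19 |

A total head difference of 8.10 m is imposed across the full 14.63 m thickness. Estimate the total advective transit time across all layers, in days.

With flow normal to the layers, continuity requires the same specific discharge q through every layer.
Σ(b_i/K_i) = 5.54/4.16 + 5.59/6.22 + 3.50/2100 = 2.232 d.
q = Δh / Σ(b_i/K_i) = 8.10 / 2.232 = 3.629 m/day.
In each layer the seepage velocity is v_i = q/n_i, so the layer transit time is t_i = b_i·n_i / q:
  layer 1 (fine sand): t_1 = 5.54 × 0.25 / 3.629 = 0.3817 d
  layer 2 (medium sand): t_2 = 5.59 × 0.21 / 3.629 = 0.3235 d
  layer 3 (clean gravel): t_3 = 3.50 × 0.19 / 3.629 = 0.1833 d
Total t = Σ t_i = 0.8884 days.

0.888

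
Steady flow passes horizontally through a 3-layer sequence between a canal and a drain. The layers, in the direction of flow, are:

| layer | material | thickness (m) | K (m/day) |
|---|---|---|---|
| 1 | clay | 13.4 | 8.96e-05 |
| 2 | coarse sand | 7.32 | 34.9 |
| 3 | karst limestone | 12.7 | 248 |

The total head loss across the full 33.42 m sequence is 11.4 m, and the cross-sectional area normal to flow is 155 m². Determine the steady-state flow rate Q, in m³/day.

0.0118

Flow is perpendicular to layering, so the layers act in series and the equivalent K is the thickness-weighted harmonic mean.
Total thickness L = 13.4 + 7.32 + 12.7 = 33.42 m.
Σ(b_i/K_i) = 13.4/8.96e-05 + 7.32/34.9 + 12.7/248 = 1.496e+05 d.
K_eq = L / Σ(b_i/K_i) = 33.42 / 1.496e+05 = 0.0002235 m/day.
Q = K_eq · A · (Δh/L) = 0.0002235 × 155 × (11.4/33.42) = 0.01182 m³/day.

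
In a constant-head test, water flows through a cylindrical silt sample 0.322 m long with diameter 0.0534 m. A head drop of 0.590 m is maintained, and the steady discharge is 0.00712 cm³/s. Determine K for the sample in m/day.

0.150

Cross-sectional area A = π·(d/2)² = π × (0.0534/2)² = 0.002240 m².
Convert discharge: 0.00712 cm³/s = 7.120e-09 m³/s.
Darcy's law rearranged: K = Q·L / (A·Δh) = 7.120e-09 × 0.322 / (0.002240 × 0.590) = 1.735e-06 m/s = 0.1499 m/day.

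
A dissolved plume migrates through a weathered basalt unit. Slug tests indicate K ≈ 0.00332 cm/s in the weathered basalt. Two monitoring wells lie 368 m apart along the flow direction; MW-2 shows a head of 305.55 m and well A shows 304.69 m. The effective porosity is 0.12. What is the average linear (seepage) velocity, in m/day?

Convert K: 0.00332 cm/s × 864 = 2.868 m/day.
Hydraulic gradient i = (305.55 − 304.69) / 368 = 0.86 / 368 = 0.002337.
Darcy flux q = K · i = 2.868 × 0.002337 = 0.006704 m/day.
Seepage velocity v = q / n_e = 0.006704 / 0.12 = 0.05586 m/day.

0.0559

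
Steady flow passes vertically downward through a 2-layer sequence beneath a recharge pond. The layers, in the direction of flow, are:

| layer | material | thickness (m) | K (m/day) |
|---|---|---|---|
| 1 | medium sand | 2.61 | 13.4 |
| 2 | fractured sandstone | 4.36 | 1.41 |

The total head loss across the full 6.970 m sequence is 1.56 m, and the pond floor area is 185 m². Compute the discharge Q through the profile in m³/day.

Flow is perpendicular to layering, so the layers act in series and the equivalent K is the thickness-weighted harmonic mean.
Total thickness L = 2.61 + 4.36 = 6.970 m.
Σ(b_i/K_i) = 2.61/13.4 + 4.36/1.41 = 3.287 d.
K_eq = L / Σ(b_i/K_i) = 6.970 / 3.287 = 2.120 m/day.
Q = K_eq · A · (Δh/L) = 2.120 × 185 × (1.56/6.970) = 87.80 m³/day.

87.8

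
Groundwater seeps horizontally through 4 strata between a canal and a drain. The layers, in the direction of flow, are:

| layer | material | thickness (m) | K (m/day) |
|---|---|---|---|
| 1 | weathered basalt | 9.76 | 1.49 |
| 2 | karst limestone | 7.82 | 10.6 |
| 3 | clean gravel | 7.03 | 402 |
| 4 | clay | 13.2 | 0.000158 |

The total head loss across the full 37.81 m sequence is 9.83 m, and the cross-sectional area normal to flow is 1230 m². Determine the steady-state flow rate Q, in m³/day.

Flow is perpendicular to layering, so the layers act in series and the equivalent K is the thickness-weighted harmonic mean.
Total thickness L = 9.76 + 7.82 + 7.03 + 13.2 = 37.81 m.
Σ(b_i/K_i) = 9.76/1.49 + 7.82/10.6 + 7.03/402 + 13.2/0.000158 = 83552 d.
K_eq = L / Σ(b_i/K_i) = 37.81 / 83552 = 0.0004525 m/day.
Q = K_eq · A · (Δh/L) = 0.0004525 × 1230 × (9.83/37.81) = 0.1447 m³/day.

0.145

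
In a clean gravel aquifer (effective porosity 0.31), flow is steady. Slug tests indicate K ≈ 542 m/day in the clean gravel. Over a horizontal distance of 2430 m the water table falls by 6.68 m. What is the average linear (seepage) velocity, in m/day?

Hydraulic gradient i = Δh / L = 6.68 / 2430 = 0.002749.
Darcy flux q = K · i = 542.0 × 0.002749 = 1.490 m/day.
Seepage velocity v = q / n_e = 1.490 / 0.31 = 4.806 m/day.

4.81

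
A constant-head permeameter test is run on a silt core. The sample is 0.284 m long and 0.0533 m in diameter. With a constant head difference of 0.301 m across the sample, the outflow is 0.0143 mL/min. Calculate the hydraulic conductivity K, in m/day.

Cross-sectional area A = π·(d/2)² = π × (0.0533/2)² = 0.002231 m².
Convert discharge: 0.0143 mL/min = 2.383e-10 m³/s.
Darcy's law rearranged: K = Q·L / (A·Δh) = 2.383e-10 × 0.284 / (0.002231 × 0.301) = 1.008e-07 m/s = 0.008708 m/day.

0.00871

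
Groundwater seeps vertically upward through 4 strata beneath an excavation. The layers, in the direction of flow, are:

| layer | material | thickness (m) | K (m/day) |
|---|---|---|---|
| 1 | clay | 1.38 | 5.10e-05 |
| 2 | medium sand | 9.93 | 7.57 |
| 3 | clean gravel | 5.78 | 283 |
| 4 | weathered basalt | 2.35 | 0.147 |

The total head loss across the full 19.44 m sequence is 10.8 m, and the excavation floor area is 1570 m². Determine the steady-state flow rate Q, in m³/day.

Flow is perpendicular to layering, so the layers act in series and the equivalent K is the thickness-weighted harmonic mean.
Total thickness L = 1.38 + 9.93 + 5.78 + 2.35 = 19.44 m.
Σ(b_i/K_i) = 1.38/5.10e-05 + 9.93/7.57 + 5.78/283 + 2.35/0.147 = 27076 d.
K_eq = L / Σ(b_i/K_i) = 19.44 / 27076 = 0.0007180 m/day.
Q = K_eq · A · (Δh/L) = 0.0007180 × 1570 × (10.8/19.44) = 0.6262 m³/day.

0.626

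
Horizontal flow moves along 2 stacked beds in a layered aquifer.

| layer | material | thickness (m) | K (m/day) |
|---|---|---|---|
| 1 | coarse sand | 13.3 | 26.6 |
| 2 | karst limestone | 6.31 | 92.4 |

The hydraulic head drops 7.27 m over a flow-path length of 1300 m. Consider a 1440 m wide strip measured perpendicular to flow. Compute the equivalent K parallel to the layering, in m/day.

47.8

Flow is parallel to layering, so each bed carries its own Darcy discharge and the transmissivities add.
Σ(K_i·b_i) = 26.6×13.3 + 92.4×6.31 = 936.8 m²/day.
Total thickness b = 19.61 m, so K_eq = Σ(K_i·b_i)/b = 47.77 m/day.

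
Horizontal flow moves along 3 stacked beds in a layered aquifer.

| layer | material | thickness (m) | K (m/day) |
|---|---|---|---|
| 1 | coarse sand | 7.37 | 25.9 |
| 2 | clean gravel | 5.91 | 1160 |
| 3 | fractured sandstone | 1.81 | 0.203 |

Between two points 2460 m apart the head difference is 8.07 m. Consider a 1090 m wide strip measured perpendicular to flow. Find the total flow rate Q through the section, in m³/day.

25200

Flow is parallel to layering, so each bed carries its own Darcy discharge and the transmissivities add.
Σ(K_i·b_i) = 25.9×7.37 + 1160×5.91 + 0.203×1.81 = 7047 m²/day.
Hydraulic gradient i = Δh / L = 8.07 / 2460 = 0.003280.
Q = Σ(K_i·b_i) · W · i = 7047 × 1090 × 0.003280 = 25198 m³/day.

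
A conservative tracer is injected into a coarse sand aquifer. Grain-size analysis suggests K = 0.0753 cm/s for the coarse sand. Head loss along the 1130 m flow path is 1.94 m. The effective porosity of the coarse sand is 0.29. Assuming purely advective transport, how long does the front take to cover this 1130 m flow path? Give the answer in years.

Convert K: 0.0753 cm/s × 864 = 65.06 m/day.
Hydraulic gradient i = Δh / L = 1.94 / 1130 = 0.001717.
Darcy flux q = K · i = 65.06 × 0.001717 = 0.1117 m/day.
Seepage velocity v = q / n_e = 0.1117 / 0.29 = 0.3852 m/day.
Travel time t = L / v = 1130 / 0.3852 = 2934 days = 8.033 years.

8.03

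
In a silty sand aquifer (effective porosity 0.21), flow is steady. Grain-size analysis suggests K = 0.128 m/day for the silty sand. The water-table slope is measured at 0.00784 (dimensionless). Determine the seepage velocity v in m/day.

Hydraulic gradient i = 0.00784.
Darcy flux q = K · i = 0.1280 × 0.007840 = 0.001004 m/day.
Seepage velocity v = q / n_e = 0.001004 / 0.21 = 0.004779 m/day.

0.00478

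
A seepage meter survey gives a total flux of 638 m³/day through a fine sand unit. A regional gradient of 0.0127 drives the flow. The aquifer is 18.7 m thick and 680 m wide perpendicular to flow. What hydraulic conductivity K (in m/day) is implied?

3.95

Cross-sectional area A = 680 × 18.7 = 12716 m².
Hydraulic gradient i = 0.0127.
From Q = K·A·i, K = Q / (A·i) = 638 / (12716 × 0.01270) = 3.951 m/day.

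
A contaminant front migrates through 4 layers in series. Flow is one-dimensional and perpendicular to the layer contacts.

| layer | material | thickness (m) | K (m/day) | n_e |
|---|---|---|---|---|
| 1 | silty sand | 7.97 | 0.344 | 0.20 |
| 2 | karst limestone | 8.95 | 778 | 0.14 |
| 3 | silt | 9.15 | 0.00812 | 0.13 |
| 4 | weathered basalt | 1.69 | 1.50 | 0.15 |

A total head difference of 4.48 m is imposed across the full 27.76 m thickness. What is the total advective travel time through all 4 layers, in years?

3.02

With flow normal to the layers, continuity requires the same specific discharge q through every layer.
Σ(b_i/K_i) = 7.97/0.344 + 8.95/778 + 9.15/0.00812 + 1.69/1.50 = 1151 d.
q = Δh / Σ(b_i/K_i) = 4.48 / 1151 = 0.003892 m/day.
In each layer the seepage velocity is v_i = q/n_i, so the layer transit time is t_i = b_i·n_i / q:
  layer 1 (silty sand): t_1 = 7.97 × 0.20 / 0.003892 = 409.6 d
  layer 2 (karst limestone): t_2 = 8.95 × 0.14 / 0.003892 = 322.0 d
  layer 3 (silt): t_3 = 9.15 × 0.13 / 0.003892 = 305.6 d
  layer 4 (weathered basalt): t_4 = 1.69 × 0.15 / 0.003892 = 65.14 d
Total t = Σ t_i = 1102 days = 3.018 years.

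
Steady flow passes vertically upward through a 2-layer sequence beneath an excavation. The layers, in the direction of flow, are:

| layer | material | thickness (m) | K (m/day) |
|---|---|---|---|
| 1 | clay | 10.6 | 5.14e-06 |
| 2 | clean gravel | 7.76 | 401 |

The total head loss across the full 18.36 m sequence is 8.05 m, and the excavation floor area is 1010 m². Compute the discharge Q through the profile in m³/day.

Flow is perpendicular to layering, so the layers act in series and the equivalent K is the thickness-weighted harmonic mean.
Total thickness L = 10.6 + 7.76 = 18.36 m.
Σ(b_i/K_i) = 10.6/5.14e-06 + 7.76/401 = 2.062e+06 d.
K_eq = L / Σ(b_i/K_i) = 18.36 / 2.062e+06 = 8.903e-06 m/day.
Q = K_eq · A · (Δh/L) = 8.903e-06 × 1010 × (8.05/18.36) = 0.003943 m³/day.

0.00394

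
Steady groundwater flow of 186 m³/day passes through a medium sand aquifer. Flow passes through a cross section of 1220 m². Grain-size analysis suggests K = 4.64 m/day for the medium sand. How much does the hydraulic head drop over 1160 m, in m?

From Q = K·A·i, i = Q / (K·A) = 186 / (4.640 × 1220) = 0.03286.
Head loss Δh = i · L = 0.03286 × 1160 = 38.11 m.

38.1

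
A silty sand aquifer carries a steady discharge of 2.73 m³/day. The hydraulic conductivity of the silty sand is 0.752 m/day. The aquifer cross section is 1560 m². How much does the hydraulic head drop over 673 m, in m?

From Q = K·A·i, i = Q / (K·A) = 2.73 / (0.7520 × 1560) = 0.002327.
Head loss Δh = i · L = 0.002327 × 673 = 1.566 m.

1.57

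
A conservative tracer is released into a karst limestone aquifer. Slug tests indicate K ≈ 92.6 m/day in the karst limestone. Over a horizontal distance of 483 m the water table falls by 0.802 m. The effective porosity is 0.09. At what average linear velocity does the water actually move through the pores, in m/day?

1.71

Hydraulic gradient i = Δh / L = 0.802 / 483 = 0.001660.
Darcy flux q = K · i = 92.60 × 0.001660 = 0.1538 m/day.
Seepage velocity v = q / n_e = 0.1538 / 0.09 = 1.708 m/day.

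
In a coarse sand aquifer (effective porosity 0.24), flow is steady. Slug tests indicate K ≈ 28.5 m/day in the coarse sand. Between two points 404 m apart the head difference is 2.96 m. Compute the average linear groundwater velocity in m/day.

Hydraulic gradient i = Δh / L = 2.96 / 404 = 0.007327.
Darcy flux q = K · i = 28.50 × 0.007327 = 0.2088 m/day.
Seepage velocity v = q / n_e = 0.2088 / 0.24 = 0.8700 m/day.

0.870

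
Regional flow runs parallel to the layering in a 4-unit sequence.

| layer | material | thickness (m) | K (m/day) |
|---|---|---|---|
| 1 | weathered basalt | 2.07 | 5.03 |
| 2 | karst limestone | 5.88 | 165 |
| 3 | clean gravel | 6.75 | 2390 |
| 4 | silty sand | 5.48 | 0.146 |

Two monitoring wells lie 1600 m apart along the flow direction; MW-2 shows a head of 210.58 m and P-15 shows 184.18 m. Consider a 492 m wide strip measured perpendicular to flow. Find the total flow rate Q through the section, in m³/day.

139000

Flow is parallel to layering, so each bed carries its own Darcy discharge and the transmissivities add.
Σ(K_i·b_i) = 5.03×2.07 + 165×5.88 + 2390×6.75 + 0.146×5.48 = 17114 m²/day.
Hydraulic gradient i = (210.58 − 184.18) / 1600 = 26.4 / 1600 = 0.01650.
Q = Σ(K_i·b_i) · W · i = 17114 × 492 × 0.01650 = 1.389e+05 m³/day.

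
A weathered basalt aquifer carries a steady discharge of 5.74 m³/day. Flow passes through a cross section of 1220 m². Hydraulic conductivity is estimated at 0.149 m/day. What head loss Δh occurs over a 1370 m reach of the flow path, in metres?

From Q = K·A·i, i = Q / (K·A) = 5.74 / (0.1490 × 1220) = 0.03158.
Head loss Δh = i · L = 0.03158 × 1370 = 43.26 m.

43.3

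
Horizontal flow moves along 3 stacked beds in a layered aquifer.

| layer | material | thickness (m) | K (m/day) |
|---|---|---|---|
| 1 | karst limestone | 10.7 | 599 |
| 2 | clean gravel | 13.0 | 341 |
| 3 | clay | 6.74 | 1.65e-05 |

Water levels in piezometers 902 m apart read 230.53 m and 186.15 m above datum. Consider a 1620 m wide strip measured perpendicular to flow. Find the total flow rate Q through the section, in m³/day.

864000

Flow is parallel to layering, so each bed carries its own Darcy discharge and the transmissivities add.
Σ(K_i·b_i) = 599×10.7 + 341×13.0 + 1.65e-05×6.74 = 10842 m²/day.
Hydraulic gradient i = (230.53 − 186.15) / 902 = 44.38 / 902 = 0.04920.
Q = Σ(K_i·b_i) · W · i = 10842 × 1620 × 0.04920 = 8.642e+05 m³/day.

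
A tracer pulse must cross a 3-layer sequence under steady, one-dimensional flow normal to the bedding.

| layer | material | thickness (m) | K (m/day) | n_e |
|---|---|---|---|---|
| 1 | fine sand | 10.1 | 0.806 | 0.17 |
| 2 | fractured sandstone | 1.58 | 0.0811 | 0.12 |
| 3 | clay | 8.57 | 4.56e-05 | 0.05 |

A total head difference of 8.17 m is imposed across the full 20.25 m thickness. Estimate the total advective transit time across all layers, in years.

With flow normal to the layers, continuity requires the same specific discharge q through every layer.
Σ(b_i/K_i) = 10.1/0.806 + 1.58/0.0811 + 8.57/4.56e-05 = 1.880e+05 d.
q = Δh / Σ(b_i/K_i) = 8.17 / 1.880e+05 = 4.346e-05 m/day.
In each layer the seepage velocity is v_i = q/n_i, so the layer transit time is t_i = b_i·n_i / q:
  layer 1 (fine sand): t_1 = 10.1 × 0.17 / 4.346e-05 = 39504 d
  layer 2 (fractured sandstone): t_2 = 1.58 × 0.12 / 4.346e-05 = 4362 d
  layer 3 (clay): t_3 = 8.57 × 0.05 / 4.346e-05 = 9859 d
Total t = Σ t_i = 53725 days = 147.1 years.

147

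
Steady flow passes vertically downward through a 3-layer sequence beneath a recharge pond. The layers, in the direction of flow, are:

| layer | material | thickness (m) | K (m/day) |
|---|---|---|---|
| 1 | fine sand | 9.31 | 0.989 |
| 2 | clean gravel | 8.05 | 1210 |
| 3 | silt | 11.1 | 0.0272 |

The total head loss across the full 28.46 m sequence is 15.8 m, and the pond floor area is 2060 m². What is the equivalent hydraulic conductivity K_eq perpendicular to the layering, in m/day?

Flow is perpendicular to layering, so the layers act in series and the equivalent K is the thickness-weighted harmonic mean.
Total thickness L = 9.31 + 8.05 + 11.1 = 28.46 m.
Σ(b_i/K_i) = 9.31/0.989 + 8.05/1210 + 11.1/0.0272 = 417.5 d.
K_eq = L / Σ(b_i/K_i) = 28.46 / 417.5 = 0.06817 m/day.

0.0682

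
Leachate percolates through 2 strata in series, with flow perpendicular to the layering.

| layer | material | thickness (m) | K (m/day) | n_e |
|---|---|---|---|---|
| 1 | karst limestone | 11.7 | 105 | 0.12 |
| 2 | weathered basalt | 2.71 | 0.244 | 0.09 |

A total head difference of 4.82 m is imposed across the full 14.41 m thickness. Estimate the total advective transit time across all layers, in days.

3.84

With flow normal to the layers, continuity requires the same specific discharge q through every layer.
Σ(b_i/K_i) = 11.7/105 + 2.71/0.244 = 11.22 d.
q = Δh / Σ(b_i/K_i) = 4.82 / 11.22 = 0.4297 m/day.
In each layer the seepage velocity is v_i = q/n_i, so the layer transit time is t_i = b_i·n_i / q:
  layer 1 (karst limestone): t_1 = 11.7 × 0.12 / 0.4297 = 3.268 d
  layer 2 (weathered basalt): t_2 = 2.71 × 0.09 / 0.4297 = 0.5676 d
Total t = Σ t_i = 3.835 days.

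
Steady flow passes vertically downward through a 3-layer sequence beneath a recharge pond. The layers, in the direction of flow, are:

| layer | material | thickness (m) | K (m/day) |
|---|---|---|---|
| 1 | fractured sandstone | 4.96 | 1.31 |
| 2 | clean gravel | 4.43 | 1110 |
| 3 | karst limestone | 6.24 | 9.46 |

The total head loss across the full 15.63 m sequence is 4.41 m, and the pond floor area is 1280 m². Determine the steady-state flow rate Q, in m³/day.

Flow is perpendicular to layering, so the layers act in series and the equivalent K is the thickness-weighted harmonic mean.
Total thickness L = 4.96 + 4.43 + 6.24 = 15.63 m.
Σ(b_i/K_i) = 4.96/1.31 + 4.43/1110 + 6.24/9.46 = 4.450 d.
K_eq = L / Σ(b_i/K_i) = 15.63 / 4.450 = 3.512 m/day.
Q = K_eq · A · (Δh/L) = 3.512 × 1280 × (4.41/15.63) = 1269 m³/day.

1270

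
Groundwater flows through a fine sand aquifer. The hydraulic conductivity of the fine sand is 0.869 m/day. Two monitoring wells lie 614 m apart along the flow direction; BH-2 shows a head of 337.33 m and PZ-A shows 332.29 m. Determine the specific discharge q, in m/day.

0.00713

Hydraulic gradient i = (337.33 − 332.29) / 614 = 5.04 / 614 = 0.008208.
Specific discharge q = K · i = 0.8690 × 0.008208 = 0.007133 m/day.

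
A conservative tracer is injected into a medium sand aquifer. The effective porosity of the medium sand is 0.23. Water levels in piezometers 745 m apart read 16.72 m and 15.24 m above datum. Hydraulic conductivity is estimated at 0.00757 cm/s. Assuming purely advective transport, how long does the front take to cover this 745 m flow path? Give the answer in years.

Convert K: 0.00757 cm/s × 864 = 6.540 m/day.
Hydraulic gradient i = (16.72 − 15.24) / 745 = 1.48 / 745 = 0.001987.
Darcy flux q = K · i = 6.540 × 0.001987 = 0.01299 m/day.
Seepage velocity v = q / n_e = 0.01299 / 0.23 = 0.05649 m/day.
Travel time t = L / v = 745 / 0.05649 = 13188 days = 36.11 years.

36.1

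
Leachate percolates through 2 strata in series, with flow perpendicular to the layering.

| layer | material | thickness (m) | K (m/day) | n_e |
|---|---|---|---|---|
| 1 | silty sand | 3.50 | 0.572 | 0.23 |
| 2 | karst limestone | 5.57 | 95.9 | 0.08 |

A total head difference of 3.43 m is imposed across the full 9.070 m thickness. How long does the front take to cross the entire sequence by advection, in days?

2.25

With flow normal to the layers, continuity requires the same specific discharge q through every layer.
Σ(b_i/K_i) = 3.50/0.572 + 5.57/95.9 = 6.177 d.
q = Δh / Σ(b_i/K_i) = 3.43 / 6.177 = 0.5553 m/day.
In each layer the seepage velocity is v_i = q/n_i, so the layer transit time is t_i = b_i·n_i / q:
  layer 1 (silty sand): t_1 = 3.50 × 0.23 / 0.5553 = 1.450 d
  layer 2 (karst limestone): t_2 = 5.57 × 0.08 / 0.5553 = 0.8025 d
Total t = Σ t_i = 2.252 days.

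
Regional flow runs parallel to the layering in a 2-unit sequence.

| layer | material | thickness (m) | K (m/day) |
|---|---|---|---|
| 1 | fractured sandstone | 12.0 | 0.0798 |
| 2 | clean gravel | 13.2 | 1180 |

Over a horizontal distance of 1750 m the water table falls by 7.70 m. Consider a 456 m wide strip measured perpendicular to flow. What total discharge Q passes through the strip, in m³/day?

31300

Flow is parallel to layering, so each bed carries its own Darcy discharge and the transmissivities add.
Σ(K_i·b_i) = 0.0798×12.0 + 1180×13.2 = 15577 m²/day.
Hydraulic gradient i = Δh / L = 7.70 / 1750 = 0.004400.
Q = Σ(K_i·b_i) · W · i = 15577 × 456 × 0.004400 = 31254 m³/day.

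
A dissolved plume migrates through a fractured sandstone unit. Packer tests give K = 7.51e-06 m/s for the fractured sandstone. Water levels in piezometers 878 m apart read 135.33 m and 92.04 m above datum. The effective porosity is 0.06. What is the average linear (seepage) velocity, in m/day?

Convert K: 7.51e-06 m/s × 86400 = 0.6489 m/day.
Hydraulic gradient i = (135.33 − 92.04) / 878 = 43.29 / 878 = 0.04931.
Darcy flux q = K · i = 0.6489 × 0.04931 = 0.03199 m/day.
Seepage velocity v = q / n_e = 0.03199 / 0.06 = 0.5332 m/day.

0.533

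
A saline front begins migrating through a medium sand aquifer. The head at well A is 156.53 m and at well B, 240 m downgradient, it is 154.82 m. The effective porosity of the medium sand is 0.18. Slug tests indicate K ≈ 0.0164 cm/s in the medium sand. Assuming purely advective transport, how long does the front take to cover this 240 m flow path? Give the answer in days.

428

Convert K: 0.0164 cm/s × 864 = 14.17 m/day.
Hydraulic gradient i = (156.53 − 154.82) / 240 = 1.71 / 240 = 0.007125.
Darcy flux q = K · i = 14.17 × 0.007125 = 0.1010 m/day.
Seepage velocity v = q / n_e = 0.1010 / 0.18 = 0.5609 m/day.
Travel time t = L / v = 240 / 0.5609 = 427.9 days.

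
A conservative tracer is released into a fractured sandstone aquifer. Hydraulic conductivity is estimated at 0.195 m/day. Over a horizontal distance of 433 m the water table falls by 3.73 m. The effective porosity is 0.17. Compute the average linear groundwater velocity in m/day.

0.00988

Hydraulic gradient i = Δh / L = 3.73 / 433 = 0.008614.
Darcy flux q = K · i = 0.1950 × 0.008614 = 0.001680 m/day.
Seepage velocity v = q / n_e = 0.001680 / 0.17 = 0.009881 m/day.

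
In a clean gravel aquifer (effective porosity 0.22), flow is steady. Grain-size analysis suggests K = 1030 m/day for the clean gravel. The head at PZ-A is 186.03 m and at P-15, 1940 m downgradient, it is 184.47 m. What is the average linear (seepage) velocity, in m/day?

3.76

Hydraulic gradient i = (186.03 − 184.47) / 1940 = 1.56 / 1940 = 0.0008041.
Darcy flux q = K · i = 1030 × 0.0008041 = 0.8282 m/day.
Seepage velocity v = q / n_e = 0.8282 / 0.22 = 3.765 m/day.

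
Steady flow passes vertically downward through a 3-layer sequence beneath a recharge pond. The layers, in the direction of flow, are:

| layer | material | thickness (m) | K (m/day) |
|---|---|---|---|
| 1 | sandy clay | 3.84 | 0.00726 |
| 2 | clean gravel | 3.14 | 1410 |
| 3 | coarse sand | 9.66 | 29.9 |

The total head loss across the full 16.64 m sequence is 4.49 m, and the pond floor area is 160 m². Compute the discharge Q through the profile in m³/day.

Flow is perpendicular to layering, so the layers act in series and the equivalent K is the thickness-weighted harmonic mean.
Total thickness L = 3.84 + 3.14 + 9.66 = 16.64 m.
Σ(b_i/K_i) = 3.84/0.00726 + 3.14/1410 + 9.66/29.9 = 529.3 d.
K_eq = L / Σ(b_i/K_i) = 16.64 / 529.3 = 0.03144 m/day.
Q = K_eq · A · (Δh/L) = 0.03144 × 160 × (4.49/16.64) = 1.357 m³/day.

1.36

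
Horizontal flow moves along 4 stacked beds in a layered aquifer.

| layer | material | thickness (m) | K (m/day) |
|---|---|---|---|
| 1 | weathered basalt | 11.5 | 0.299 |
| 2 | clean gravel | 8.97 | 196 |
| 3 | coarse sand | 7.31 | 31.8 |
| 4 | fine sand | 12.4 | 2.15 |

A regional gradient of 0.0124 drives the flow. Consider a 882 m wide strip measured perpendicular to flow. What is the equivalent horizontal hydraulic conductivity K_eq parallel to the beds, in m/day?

50.3

Flow is parallel to layering, so each bed carries its own Darcy discharge and the transmissivities add.
Σ(K_i·b_i) = 0.299×11.5 + 196×8.97 + 31.8×7.31 + 2.15×12.4 = 2021 m²/day.
Total thickness b = 40.18 m, so K_eq = Σ(K_i·b_i)/b = 50.29 m/day.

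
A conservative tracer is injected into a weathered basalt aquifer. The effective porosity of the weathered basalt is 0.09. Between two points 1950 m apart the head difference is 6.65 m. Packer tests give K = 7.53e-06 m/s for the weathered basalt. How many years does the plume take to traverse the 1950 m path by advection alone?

Convert K: 7.53e-06 m/s × 86400 = 0.6506 m/day.
Hydraulic gradient i = Δh / L = 6.65 / 1950 = 0.003410.
Darcy flux q = K · i = 0.6506 × 0.003410 = 0.002219 m/day.
Seepage velocity v = q / n_e = 0.002219 / 0.09 = 0.02465 m/day.
Travel time t = L / v = 1950 / 0.02465 = 79101 days = 216.6 years.

217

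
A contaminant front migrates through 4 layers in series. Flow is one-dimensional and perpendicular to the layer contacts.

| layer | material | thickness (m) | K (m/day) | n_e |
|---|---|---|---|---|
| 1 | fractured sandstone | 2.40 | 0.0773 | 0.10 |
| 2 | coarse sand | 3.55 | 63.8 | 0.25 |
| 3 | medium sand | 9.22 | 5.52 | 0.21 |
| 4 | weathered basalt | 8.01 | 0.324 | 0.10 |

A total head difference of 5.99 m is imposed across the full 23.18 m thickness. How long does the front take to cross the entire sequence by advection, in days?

With flow normal to the layers, continuity requires the same specific discharge q through every layer.
Σ(b_i/K_i) = 2.40/0.0773 + 3.55/63.8 + 9.22/5.52 + 8.01/0.324 = 57.50 d.
q = Δh / Σ(b_i/K_i) = 5.99 / 57.50 = 0.1042 m/day.
In each layer the seepage velocity is v_i = q/n_i, so the layer transit time is t_i = b_i·n_i / q:
  layer 1 (fractured sandstone): t_1 = 2.40 × 0.10 / 0.1042 = 2.304 d
  layer 2 (coarse sand): t_2 = 3.55 × 0.25 / 0.1042 = 8.519 d
  layer 3 (medium sand): t_3 = 9.22 × 0.21 / 0.1042 = 18.58 d
  layer 4 (weathered basalt): t_4 = 8.01 × 0.10 / 0.1042 = 7.689 d
Total t = Σ t_i = 37.10 days.

37.1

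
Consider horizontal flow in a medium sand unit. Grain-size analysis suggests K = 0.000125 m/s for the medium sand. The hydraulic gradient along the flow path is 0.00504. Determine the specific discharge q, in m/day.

Convert K: 0.000125 m/s × 86400 = 10.80 m/day.
Hydraulic gradient i = 0.00504.
Specific discharge q = K · i = 10.80 × 0.005040 = 0.05443 m/day.

0.0544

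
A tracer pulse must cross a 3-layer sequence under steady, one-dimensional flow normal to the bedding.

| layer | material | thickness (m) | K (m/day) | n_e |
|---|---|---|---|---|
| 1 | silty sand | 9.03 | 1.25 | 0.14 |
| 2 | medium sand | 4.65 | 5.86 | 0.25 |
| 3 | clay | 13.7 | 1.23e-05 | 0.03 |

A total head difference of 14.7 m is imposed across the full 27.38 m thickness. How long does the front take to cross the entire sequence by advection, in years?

With flow normal to the layers, continuity requires the same specific discharge q through every layer.
Σ(b_i/K_i) = 9.03/1.25 + 4.65/5.86 + 13.7/1.23e-05 = 1.114e+06 d.
q = Δh / Σ(b_i/K_i) = 14.7 / 1.114e+06 = 1.320e-05 m/day.
In each layer the seepage velocity is v_i = q/n_i, so the layer transit time is t_i = b_i·n_i / q:
  layer 1 (silty sand): t_1 = 9.03 × 0.14 / 1.320e-05 = 95789 d
  layer 2 (medium sand): t_2 = 4.65 × 0.25 / 1.320e-05 = 88083 d
  layer 3 (clay): t_3 = 13.7 × 0.03 / 1.320e-05 = 31142 d
Total t = Σ t_i = 2.150e+05 days = 588.7 years.

589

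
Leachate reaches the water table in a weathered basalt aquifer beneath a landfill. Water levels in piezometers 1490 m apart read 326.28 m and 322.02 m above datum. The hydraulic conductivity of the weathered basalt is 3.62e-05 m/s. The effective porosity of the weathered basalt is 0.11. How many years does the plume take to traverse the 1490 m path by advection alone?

50.2

Convert K: 3.62e-05 m/s × 86400 = 3.128 m/day.
Hydraulic gradient i = (326.28 − 322.02) / 1490 = 4.26 / 1490 = 0.002859.
Darcy flux q = K · i = 3.128 × 0.002859 = 0.008942 m/day.
Seepage velocity v = q / n_e = 0.008942 / 0.11 = 0.08129 m/day.
Travel time t = L / v = 1490 / 0.08129 = 18329 days = 50.18 years.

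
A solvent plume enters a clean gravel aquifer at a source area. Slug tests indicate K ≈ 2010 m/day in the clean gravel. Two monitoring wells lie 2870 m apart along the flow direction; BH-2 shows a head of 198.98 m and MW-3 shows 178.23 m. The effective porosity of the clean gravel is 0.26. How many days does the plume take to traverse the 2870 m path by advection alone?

51.3

Hydraulic gradient i = (198.98 − 178.23) / 2870 = 20.75 / 2870 = 0.007230.
Darcy flux q = K · i = 2010 × 0.007230 = 14.53 m/day.
Seepage velocity v = q / n_e = 14.53 / 0.26 = 55.89 m/day.
Travel time t = L / v = 2870 / 55.89 = 51.35 days.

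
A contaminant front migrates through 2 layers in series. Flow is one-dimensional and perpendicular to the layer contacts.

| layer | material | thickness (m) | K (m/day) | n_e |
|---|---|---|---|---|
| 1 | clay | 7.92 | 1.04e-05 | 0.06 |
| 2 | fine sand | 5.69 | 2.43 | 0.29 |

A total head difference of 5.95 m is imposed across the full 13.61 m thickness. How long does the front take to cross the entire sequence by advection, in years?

With flow normal to the layers, continuity requires the same specific discharge q through every layer.
Σ(b_i/K_i) = 7.92/1.04e-05 + 5.69/2.43 = 7.615e+05 d.
q = Δh / Σ(b_i/K_i) = 5.95 / 7.615e+05 = 7.813e-06 m/day.
In each layer the seepage velocity is v_i = q/n_i, so the layer transit time is t_i = b_i·n_i / q:
  layer 1 (clay): t_1 = 7.92 × 0.06 / 7.813e-06 = 60821 d
  layer 2 (fine sand): t_2 = 5.69 × 0.29 / 7.813e-06 = 2.112e+05 d
Total t = Σ t_i = 2.720e+05 days = 744.7 years.

745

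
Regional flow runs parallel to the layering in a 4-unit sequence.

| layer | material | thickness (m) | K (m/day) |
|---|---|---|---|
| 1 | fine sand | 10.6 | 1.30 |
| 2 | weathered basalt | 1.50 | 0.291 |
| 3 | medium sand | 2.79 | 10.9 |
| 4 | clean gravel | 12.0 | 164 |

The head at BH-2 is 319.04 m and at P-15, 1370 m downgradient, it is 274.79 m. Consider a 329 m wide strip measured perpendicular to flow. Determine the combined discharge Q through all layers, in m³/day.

Flow is parallel to layering, so each bed carries its own Darcy discharge and the transmissivities add.
Σ(K_i·b_i) = 1.30×10.6 + 0.291×1.50 + 10.9×2.79 + 164×12.0 = 2013 m²/day.
Hydraulic gradient i = (319.04 − 274.79) / 1370 = 44.25 / 1370 = 0.03230.
Q = Σ(K_i·b_i) · W · i = 2013 × 329 × 0.03230 = 21387 m³/day.

21400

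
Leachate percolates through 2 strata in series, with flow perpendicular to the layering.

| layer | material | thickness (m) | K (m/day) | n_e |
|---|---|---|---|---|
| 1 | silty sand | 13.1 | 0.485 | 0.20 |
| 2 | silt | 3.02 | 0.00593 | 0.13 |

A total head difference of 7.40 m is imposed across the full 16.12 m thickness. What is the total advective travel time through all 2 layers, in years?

With flow normal to the layers, continuity requires the same specific discharge q through every layer.
Σ(b_i/K_i) = 13.1/0.485 + 3.02/0.00593 = 536.3 d.
q = Δh / Σ(b_i/K_i) = 7.40 / 536.3 = 0.01380 m/day.
In each layer the seepage velocity is v_i = q/n_i, so the layer transit time is t_i = b_i·n_i / q:
  layer 1 (silty sand): t_1 = 13.1 × 0.20 / 0.01380 = 189.9 d
  layer 2 (silt): t_2 = 3.02 × 0.13 / 0.01380 = 28.45 d
Total t = Σ t_i = 218.3 days = 0.5977 years.

0.598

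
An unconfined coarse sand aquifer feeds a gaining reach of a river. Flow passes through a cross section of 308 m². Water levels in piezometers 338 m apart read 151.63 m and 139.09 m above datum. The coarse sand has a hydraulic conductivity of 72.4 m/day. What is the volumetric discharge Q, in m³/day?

827

Hydraulic gradient i = (151.63 − 139.09) / 338 = 12.54 / 338 = 0.03710.
Darcy's law: Q = K · A · i = 72.40 × 308.0 × 0.03710 = 827.3 m³/day.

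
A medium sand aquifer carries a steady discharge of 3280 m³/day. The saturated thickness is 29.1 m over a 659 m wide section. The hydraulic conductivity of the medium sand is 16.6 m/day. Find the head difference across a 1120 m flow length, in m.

Cross-sectional area A = 659 × 29.1 = 19177 m².
From Q = K·A·i, i = Q / (K·A) = 3280 / (16.60 × 19177) = 0.01030.
Head loss Δh = i · L = 0.01030 × 1120 = 11.54 m.

11.5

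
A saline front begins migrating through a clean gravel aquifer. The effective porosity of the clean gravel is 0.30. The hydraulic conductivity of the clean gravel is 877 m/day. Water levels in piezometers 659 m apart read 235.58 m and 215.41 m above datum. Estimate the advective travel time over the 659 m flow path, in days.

Hydraulic gradient i = (235.58 − 215.41) / 659 = 20.17 / 659 = 0.03061.
Darcy flux q = K · i = 877.0 × 0.03061 = 26.84 m/day.
Seepage velocity v = q / n_e = 26.84 / 0.30 = 89.47 m/day.
Travel time t = L / v = 659 / 89.47 = 7.365 days.

7.37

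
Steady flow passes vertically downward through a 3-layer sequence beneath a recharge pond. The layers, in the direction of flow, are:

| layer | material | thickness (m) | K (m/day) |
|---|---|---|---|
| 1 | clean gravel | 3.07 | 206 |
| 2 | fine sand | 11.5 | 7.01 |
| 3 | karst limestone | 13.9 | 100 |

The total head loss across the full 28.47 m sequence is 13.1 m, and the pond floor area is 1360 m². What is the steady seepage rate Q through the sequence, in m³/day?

9930

Flow is perpendicular to layering, so the layers act in series and the equivalent K is the thickness-weighted harmonic mean.
Total thickness L = 3.07 + 11.5 + 13.9 = 28.47 m.
Σ(b_i/K_i) = 3.07/206 + 11.5/7.01 + 13.9/100 = 1.794 d.
K_eq = L / Σ(b_i/K_i) = 28.47 / 1.794 = 15.87 m/day.
Q = K_eq · A · (Δh/L) = 15.87 × 1360 × (13.1/28.47) = 9929 m³/day.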